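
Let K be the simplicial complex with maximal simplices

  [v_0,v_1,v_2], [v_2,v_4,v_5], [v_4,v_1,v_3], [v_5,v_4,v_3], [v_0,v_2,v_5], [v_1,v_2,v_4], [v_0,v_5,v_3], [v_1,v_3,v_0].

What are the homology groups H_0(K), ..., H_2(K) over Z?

H_0 ≅ Z,  H_1 = 0,  H_2 ≅ Z.

We work with the vertex ordering v_0 < v_1 < v_2 < v_3 < v_4 < v_5. The simplices of K, each written with vertices in increasing order, are:

  0-simplices (6): [v_0], [v_1], [v_2], [v_3], [v_4], [v_5]
  1-simplices (12): [v_0,v_1], [v_0,v_2], [v_0,v_3], [v_0,v_5], [v_1,v_2], [v_1,v_3], [v_1,v_4], [v_2,v_4], [v_2,v_5], [v_3,v_4], [v_3,v_5], [v_4,v_5]
  2-simplices (8): [v_0,v_1,v_2], [v_0,v_1,v_3], [v_0,v_2,v_5], [v_0,v_3,v_5], [v_1,v_2,v_4], [v_1,v_3,v_4], [v_2,v_4,v_5], [v_3,v_4,v_5]

so the chain groups are C_0 ≅ Z^6, C_1 ≅ Z^12, C_2 ≅ Z^8.

Boundary ∂_1: C_1 → C_0 is given by ∂[p,q] = [q] − [p]. For instance
  ∂[v_1,v_4] = [v_4] − [v_1].
As a 6×12 matrix over Z this has rank 5, with invariant factors (1,1,1,1,1).

The boundary map ∂_2: C_2 → C_1 maps a triangle to the signed sum of its edges. For instance
  ∂[v_1,v_2,v_4] = [v_2,v_4] − [v_1,v_4] + [v_1,v_2],
  ∂[v_0,v_1,v_2] = [v_1,v_2] − [v_0,v_2] + [v_0,v_1].
The 12×8 boundary matrix has rank 7 and Smith normal form diag(1,1,1,1,1,1,1).

From H_k ≅ ker(∂_k) / im(∂_{k+1}) we obtain:

  H_0: rank C_0 − rank ∂_1 = 6 − 5 = 1, and the invariant factors of ∂_1 are all 1, so H_0 ≅ Z.
  H_1: rank ker ∂_1 − rank ∂_2 = (12 − 5) − 7 = 0, and the invariant factors of ∂_2 are all 1, so H_1 ≅ 0.
  H_2: rank ker ∂_2 − rank ∂_3 = (8 − 7) − 0 = 1, and there is no ∂_3, so H_2 ≅ Z.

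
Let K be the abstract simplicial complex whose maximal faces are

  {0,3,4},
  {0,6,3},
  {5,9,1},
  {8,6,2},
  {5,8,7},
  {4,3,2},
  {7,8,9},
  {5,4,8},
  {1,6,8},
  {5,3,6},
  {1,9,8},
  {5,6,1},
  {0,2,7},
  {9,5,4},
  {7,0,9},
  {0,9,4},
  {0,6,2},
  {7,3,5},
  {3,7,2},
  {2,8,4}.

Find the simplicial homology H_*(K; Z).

Take the total order 0 < 1 < 2 < 3 < 4 < 5 < 6 < 7 < 8 < 9 on the vertex set. Then K (dimension 2) consists of the simplices:

  0-simplices (10): [0], [1], [2], [3], [4], [5], [6], [7], [8], [9]
  1-simplices (30): (30 of them)
  2-simplices (20): (20 of them)

giving chain groups C_0 ≅ Z^10, C_1 ≅ Z^30, C_2 ≅ Z^20.

Boundary ∂_1: C_1 → C_0 sends each edge [p,q] (with p < q) to q − p. For instance
  ∂[3,7] = [7] − [3].
As a 10×30 matrix over Z this has rank 9, with invariant factors (1,1,1,1,1,1,1,1,1).

∂_2: C_2 → C_1 sends each 2-simplex [p,q,r] to [q,r] − [p,r] + [p,q]. For instance
  ∂[2,6,8] = [6,8] − [2,8] + [2,6],
  ∂[0,2,7] = [2,7] − [0,7] + [0,2].
The 30×20 boundary matrix has rank 20 and Smith normal form diag(1,1,1,1,1,1,1,1,1,1,1,1,1,1,1,1,1,1,1,2).

Now H_k = ker ∂_k / im ∂_{k+1}, so:

  H_0: rank C_0 − rank ∂_1 = 10 − 9 = 1, and the invariant factors of ∂_1 are all 1, so H_0 = Z.
  H_1: rank ker ∂_1 − rank ∂_2 = (30 − 9) − 20 = 1, and ∂_2 has invariant factor 2 > 1, so H_1 = Z ⊕ Z/2.
  H_2: rank ker ∂_2 − rank ∂_3 = (20 − 20) − 0 = 0, and there is no ∂_3, so H_2 = 0.

As a check, the Euler characteristic is 10 − 30 + 20 = 0, which agrees with 1 − 1 + 0 = 0.
(K is a triangulation of the Klein bottle.)

H_0 = Z,  H_1 = Z ⊕ Z/2,  H_2 = 0.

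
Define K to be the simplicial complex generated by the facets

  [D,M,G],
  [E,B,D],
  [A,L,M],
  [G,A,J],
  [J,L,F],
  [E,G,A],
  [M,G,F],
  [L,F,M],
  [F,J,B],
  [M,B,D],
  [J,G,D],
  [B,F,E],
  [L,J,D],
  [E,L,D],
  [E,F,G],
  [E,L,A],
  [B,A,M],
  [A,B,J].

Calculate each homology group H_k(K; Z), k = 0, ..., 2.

H_0 = Z,  H_1 = Z^2,  H_2 = Z.

Order the vertices as A < B < D < E < F < G < J < L < M. Listing each simplex with vertices in this order, K has dimension 2 with simplices:

  0-simplices (9): A, B, D, E, F, G, J, L, M
  1-simplices (27): AB, AE, AG, AJ, AL, AM, BD, BE, BF, BJ, BM, DE, DG, DJ, DL, DM, EF, EG, EL, FG, FJ, FL, FM, GJ, GM, JL, LM
  2-simplices (18): ABJ, ABM, AEG, AEL, AGJ, ALM, BDE, BDM, BEF, BFJ, DEL, DGJ, DGM, DJL, EFG, FGM, FJL, FLM

so the chain groups are C_0 ≅ Z^9, C_1 ≅ Z^27, C_2 ≅ Z^18.

Boundary ∂_1: C_1 → C_0 maps an edge to its endpoints' difference, ∂[p,q] = q − p. For instance
  ∂AB = B − A.
The 9×27 boundary matrix has rank 8 and Smith normal form diag(1,1,1,1,1,1,1,1).

Boundary ∂_2: C_2 → C_1 acts by ∂[p,q,r] = [q,r] − [p,r] + [p,q]. For instance
  ∂AEL = EL − AL + AE,
  ∂ABJ = BJ − AJ + AB.
This gives a 27×18 integer matrix of rank 17; reducing to Smith normal form yields diagonal entries (1,1,1,1,1,1,1,1,1,1,1,1,1,1,1,1,1).

Now H_k = ker ∂_k / im ∂_{k+1}, so:

  H_0: rank C_0 − rank ∂_1 = 9 − 8 = 1, and the invariant factors of ∂_1 are all 1, so H_0 ≅ Z.
  H_1: rank ker ∂_1 − rank ∂_2 = (27 − 8) − 17 = 2, and the invariant factors of ∂_2 are all 1, so H_1 ≅ Z^2.
  H_2: rank ker ∂_2 − rank ∂_3 = (18 − 17) − 0 = 1, and there is no ∂_3, so H_2 ≅ Z.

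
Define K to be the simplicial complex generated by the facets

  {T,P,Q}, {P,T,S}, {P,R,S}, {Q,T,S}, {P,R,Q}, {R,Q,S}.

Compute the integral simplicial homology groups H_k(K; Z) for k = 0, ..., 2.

Fix the vertex order P < Q < R < S < T and write every simplex with vertices in increasing order. Then dim K = 2 and the simplices of K are:

  0-simplices (5): P, Q, R, S, T
  1-simplices (9): PQ, PR, PS, PT, QR, QS, QT, RS, ST
  2-simplices (6): PQR, PQT, PRS, PST, QRS, QST

so the chain groups are C_0 ≅ Z^5, C_1 ≅ Z^9, C_2 ≅ Z^6.

The boundary map ∂_1: C_1 → C_0 is given by ∂[p,q] = [q] − [p]. For instance
  ∂PT = T − P.
The 5×9 boundary matrix has rank 4 and Smith normal form diag(1,1,1,1).

The boundary map ∂_2: C_2 → C_1 acts by ∂[p,q,r] = [q,r] − [p,r] + [p,q]. For instance
  ∂QRS = RS − QS + QR,
  ∂PST = ST − PT + PS.
The 9×6 boundary matrix has rank 5 and Smith normal form diag(1,1,1,1,1).

From H_k ≅ ker(∂_k) / im(∂_{k+1}) we obtain:

  H_0: rank C_0 − rank ∂_1 = 5 − 4 = 1, and the invariant factors of ∂_1 are all 1, so H_0 = Z.
  H_1: rank ker ∂_1 − rank ∂_2 = (9 − 4) − 5 = 0, and the invariant factors of ∂_2 are all 1, so H_1 = 0.
  H_2: rank ker ∂_2 − rank ∂_3 = (6 − 5) − 0 = 1, and there is no ∂_3, so H_2 = Z.

As a check, the Euler characteristic is 5 − 9 + 6 = 2, which agrees with 1 − 0 + 1 = 2.
(K is a triangulation of the 2-sphere S^2.)

H_0 ≅ Z,  H_1 = 0,  H_2 ≅ Z.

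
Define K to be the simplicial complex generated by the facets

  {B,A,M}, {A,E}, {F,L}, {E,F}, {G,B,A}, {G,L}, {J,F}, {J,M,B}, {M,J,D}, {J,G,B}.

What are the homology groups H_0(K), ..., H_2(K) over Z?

Take the total order A < B < D < E < F < G < J < L < M on the vertex set. Then K (dimension 2) consists of the simplices:

  0-simplices (9): A, B, D, E, F, G, J, L, M
  1-simplices (15): AB, AE, AG, AM, BG, BJ, BM, DJ, DM, EF, FJ, FL, GJ, GL, JM
  2-simplices (5): ABG, ABM, BGJ, BJM, DJM

Hence C_0 ≅ Z^9, C_1 ≅ Z^15, C_2 ≅ Z^5.

Boundary ∂_1: C_1 → C_0 sends each edge [p,q] (with p < q) to q − p.
The 9×15 boundary matrix has rank 8 and Smith normal form diag(1,1,1,1,1,1,1,1).

Boundary ∂_2: C_2 → C_1 sends each 2-simplex [p,q,r] to [q,r] − [p,r] + [p,q]. For instance
  ∂ABM = BM − AM + AB,
  ∂BGJ = GJ − BJ + BG.
As a 15×5 matrix over Z this has rank 5, with invariant factors (1,1,1,1,1).

From H_k ≅ ker(∂_k) / im(∂_{k+1}) we obtain:

  H_0: rank C_0 − rank ∂_1 = 9 − 8 = 1, and the invariant factors of ∂_1 are all 1, so H_0 ≅ Z.
  H_1: rank ker ∂_1 − rank ∂_2 = (15 − 8) − 5 = 2, and the invariant factors of ∂_2 are all 1, so H_1 ≅ Z^2.
  H_2: rank ker ∂_2 − rank ∂_3 = (5 − 5) − 0 = 0, and there is no ∂_3, so H_2 ≅ 0.

As a check, the Euler characteristic is 9 − 15 + 5 = -1, which agrees with 1 − 2 + 0 = -1.

H_0 = Z,  H_1 = Z^2,  H_2 = 0.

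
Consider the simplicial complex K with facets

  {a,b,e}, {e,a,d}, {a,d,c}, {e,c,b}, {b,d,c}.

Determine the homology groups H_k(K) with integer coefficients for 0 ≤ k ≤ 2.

We work with the vertex ordering a < b < c < d < e. The simplices of K, each written with vertices in increasing order, are:

  0-simplices (5): a, b, c, d, e
  1-simplices (10): ab, ac, ad, ae, bc, bd, be, cd, ce, de
  2-simplices (5): abe, acd, ade, bcd, bce

so the chain groups are C_0 ≅ Z^5, C_1 ≅ Z^10, C_2 ≅ Z^5.

Boundary ∂_1: C_1 → C_0 maps an edge to its endpoints' difference, ∂[p,q] = q − p. For instance
  ∂ac = c − a.
The resulting 5×10 matrix has rank 4, and its Smith normal form has invariant factors (1,1,1,1).

The boundary map ∂_2: C_2 → C_1 acts by ∂[p,q,r] = [q,r] − [p,r] + [p,q]. For instance
  ∂bcd = cd − bd + bc,
  ∂bce = ce − be + bc.
As a 10×5 matrix over Z this has rank 5, with invariant factors (1,1,1,1,1).

Computing H_k = (kernel of ∂_k) / (image of ∂_{k+1}):

  H_0: rank C_0 − rank ∂_1 = 5 − 4 = 1, and the invariant factors of ∂_1 are all 1, so H_0 ≅ Z.
  H_1: rank ker ∂_1 − rank ∂_2 = (10 − 4) − 5 = 1, and the invariant factors of ∂_2 are all 1, so H_1 ≅ Z.
  H_2: rank ker ∂_2 − rank ∂_3 = (5 − 5) − 0 = 0, and there is no ∂_3, so H_2 ≅ 0.

H_0 = Z,  H_1 = Z,  H_2 = 0.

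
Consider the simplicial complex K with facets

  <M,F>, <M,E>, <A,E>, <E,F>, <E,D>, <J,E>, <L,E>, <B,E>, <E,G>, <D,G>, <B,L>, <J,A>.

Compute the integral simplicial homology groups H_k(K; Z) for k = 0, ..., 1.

H_0 = Z,  H_1 = Z^4.

Fix the vertex order A < B < D < E < F < G < J < L < M and write every simplex with vertices in increasing order. Then dim K = 1 and the simplices of K are:

  0-simplices (9): A, B, D, E, F, G, J, L, M
  1-simplices (12): AE, AJ, BE, BL, DE, DG, EF, EG, EJ, EL, EM, FM

giving chain groups C_0 ≅ Z^9, C_1 ≅ Z^12.

∂_1: C_1 → C_0 is given by ∂[p,q] = [q] − [p].
The resulting 9×12 matrix has rank 8, and its Smith normal form has invariant factors (1,1,1,1,1,1,1,1).

Reading off H_k = ker ∂_k / im ∂_{k+1}:

  H_0: rank C_0 − rank ∂_1 = 9 − 8 = 1, and the invariant factors of ∂_1 are all 1, so H_0 ≅ Z.
  H_1: rank ker ∂_1 − rank ∂_2 = (12 − 8) − 0 = 4, and there is no ∂_2, so H_1 ≅ Z^4.

(K is a triangulation of a wedge of 4 circles.)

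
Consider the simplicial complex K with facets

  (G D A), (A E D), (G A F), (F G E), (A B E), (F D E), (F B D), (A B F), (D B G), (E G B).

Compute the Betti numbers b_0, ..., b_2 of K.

Order the vertices as A < B < D < E < F < G. Listing each simplex with vertices in this order, K has dimension 2 with simplices:

  0-simplices (6): A, B, D, E, F, G
  1-simplices (15): AB, AD, AE, AF, AG, BD, BE, BF, BG, DE, DF, DG, EF, EG, FG
  2-simplices (10): ABE, ABF, ADE, ADG, AFG, BDF, BDG, BEG, DEF, EFG

giving chain groups C_0 ≅ Z^6, C_1 ≅ Z^15, C_2 ≅ Z^10.

The boundary map ∂_1: C_1 → C_0 is given by ∂[p,q] = [q] − [p].
The resulting 6×15 matrix has rank 5, and its Smith normal form has invariant factors (1,1,1,1,1).

∂_2: C_2 → C_1 maps a triangle to the signed sum of its edges. For instance
  ∂EFG = FG − EG + EF,
  ∂ADG = DG − AG + AD.
As a 15×10 matrix over Z this has rank 10, with invariant factors (1,1,1,1,1,1,1,1,1,2).

From H_k ≅ ker(∂_k) / im(∂_{k+1}) we obtain:

  H_0: rank C_0 − rank ∂_1 = 6 − 5 = 1, and the invariant factors of ∂_1 are all 1, so H_0 = Z.
  H_1: rank ker ∂_1 − rank ∂_2 = (15 − 5) − 10 = 0, and ∂_2 has invariant factor 2 > 1, so H_1 = Z/2.
  H_2: rank ker ∂_2 − rank ∂_3 = (10 − 10) − 0 = 0, and there is no ∂_3, so H_2 = 0.

(K is a triangulation of the real projective plane RP^2.)

Hence the Betti numbers are b_0 = 1, b_1 = 0, b_2 = 0.

b_0 = 1, b_1 = 0, b_2 = 0.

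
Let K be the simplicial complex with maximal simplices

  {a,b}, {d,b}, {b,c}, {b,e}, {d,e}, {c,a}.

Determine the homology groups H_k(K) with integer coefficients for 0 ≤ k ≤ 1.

H_0 = Z,  H_1 = Z^2.

K has 5 vertices, 6 edges.
rank ∂_0 = 0, rank ∂_1 = 4 ⇒ b_0 = 5 − 0 − 4 = 1; all invariant factors of ∂_1 are 1 so no torsion. So H_0 ≅ Z.
rank ∂_1 = 4, rank ∂_2 = 0 ⇒ b_1 = 6 − 4 − 0 = 2. So H_1 ≅ Z^2.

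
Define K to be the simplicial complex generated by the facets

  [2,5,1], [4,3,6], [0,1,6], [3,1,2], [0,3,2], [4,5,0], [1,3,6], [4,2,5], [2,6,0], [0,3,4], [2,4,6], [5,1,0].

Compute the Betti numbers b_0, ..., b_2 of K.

Order the vertices as 0 < 1 < 2 < 3 < 4 < 5 < 6. Listing each simplex with vertices in this order, K has dimension 2 with simplices:

  0-simplices (7): [0], [1], [2], [3], [4], [5], [6]
  1-simplices (18): [0,1], [0,2], [0,3], [0,4], [0,5], [0,6], [1,2], [1,3], [1,5], [1,6], [2,3], [2,4], [2,5], [2,6], [3,4], [3,6], [4,5], [4,6]
  2-simplices (12): [0,1,5], [0,1,6], [0,2,3], [0,2,6], [0,3,4], [0,4,5], [1,2,3], [1,2,5], [1,3,6], [2,4,5], [2,4,6], [3,4,6]

so the chain groups are C_0 ≅ Z^7, C_1 ≅ Z^18, C_2 ≅ Z^12.

∂_1: C_1 → C_0 maps an edge to its endpoints' difference, ∂[p,q] = q − p. For instance
  ∂[2,6] = [6] − [2].
The resulting 7×18 matrix has rank 6, and its Smith normal form has invariant factors (1,1,1,1,1,1).

∂_2: C_2 → C_1 maps a triangle to the signed sum of its edges. For instance
  ∂[0,1,6] = [1,6] − [0,6] + [0,1],
  ∂[0,1,5] = [1,5] − [0,5] + [0,1].
As a 18×12 matrix over Z this has rank 12, with invariant factors (1,1,1,1,1,1,1,1,1,1,1,2).

Reading off H_k = ker ∂_k / im ∂_{k+1}:

  H_0: rank C_0 − rank ∂_1 = 7 − 6 = 1, and the invariant factors of ∂_1 are all 1, so H_0 ≅ Z.
  H_1: rank ker ∂_1 − rank ∂_2 = (18 − 6) − 12 = 0, and ∂_2 has invariant factor 2 > 1, so H_1 ≅ Z/2Z.
  H_2: rank ker ∂_2 − rank ∂_3 = (12 − 12) − 0 = 0, and there is no ∂_3, so H_2 ≅ 0.

As a check, the Euler characteristic is 7 − 18 + 12 = 1, which agrees with 1 − 0 + 0 = 1.
(K is a triangulation of the real projective plane RP^2.)

Hence the Betti numbers are b_0 = 1, b_1 = 0, b_2 = 0.

b_0 = 1, b_1 = 0, b_2 = 0.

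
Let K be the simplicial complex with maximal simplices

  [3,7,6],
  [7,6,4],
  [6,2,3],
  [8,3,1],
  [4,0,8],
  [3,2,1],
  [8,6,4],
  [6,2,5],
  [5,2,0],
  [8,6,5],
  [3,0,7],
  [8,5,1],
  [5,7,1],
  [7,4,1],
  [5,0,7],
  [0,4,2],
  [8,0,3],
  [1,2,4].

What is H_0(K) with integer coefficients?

Take the total order 0 < 1 < 2 < 3 < 4 < 5 < 6 < 7 < 8 on the vertex set. Then K (dimension 2) consists of the simplices:

  0-simplices (9): [0], [1], [2], [3], [4], [5], [6], [7], [8]
  1-simplices (27): (27 of them)
  2-simplices (18): [0,2,4], [0,2,5], [0,3,7], [0,3,8], [0,4,8], [0,5,7], [1,2,3], [1,2,4], [1,3,8], [1,4,7], [1,5,7], [1,5,8], [2,3,6], [2,5,6], [3,6,7], [4,6,7], [4,6,8], [5,6,8]

so the chain groups are C_0 ≅ Z^9, C_1 ≅ Z^27, C_2 ≅ Z^18.

Boundary ∂_1: C_1 → C_0 is given by ∂[p,q] = [q] − [p].
This gives a 9×27 integer matrix of rank 8; reducing to Smith normal form yields diagonal entries (1,1,1,1,1,1,1,1).

Boundary ∂_2: C_2 → C_1 sends each 2-simplex [p,q,r] to [q,r] − [p,r] + [p,q]. For instance
  ∂[0,4,8] = [4,8] − [0,8] + [0,4],
  ∂[4,6,8] = [6,8] − [4,8] + [4,6].
As a 27×18 matrix over Z this has rank 17, with invariant factors (1,1,1,1,1,1,1,1,1,1,1,1,1,1,1,1,1).

Now H_k = ker ∂_k / im ∂_{k+1}, so:

  H_0: rank C_0 − rank ∂_1 = 9 − 8 = 1, and the invariant factors of ∂_1 are all 1, so H_0 ≅ Z.

H_0 = Z.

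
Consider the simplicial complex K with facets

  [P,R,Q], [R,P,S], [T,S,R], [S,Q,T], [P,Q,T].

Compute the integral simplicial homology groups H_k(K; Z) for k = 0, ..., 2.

Take the total order P < Q < R < S < T on the vertex set. Then K (dimension 2) consists of the simplices:

  0-simplices (5): P, Q, R, S, T
  1-simplices (10): PQ, PR, PS, PT, QR, QS, QT, RS, RT, ST
  2-simplices (5): PQR, PQT, PRS, QST, RST

so the chain groups are C_0 ≅ Z^5, C_1 ≅ Z^10, C_2 ≅ Z^5.

The boundary map ∂_1: C_1 → C_0 maps an edge to its endpoints' difference, ∂[p,q] = q − p. For instance
  ∂ST = T − S.
The 5×10 boundary matrix has rank 4 and Smith normal form diag(1,1,1,1).

Boundary ∂_2: C_2 → C_1 acts by ∂[p,q,r] = [q,r] − [p,r] + [p,q]. For instance
  ∂QST = ST − QT + QS,
  ∂PQT = QT − PT + PQ.
As a 10×5 matrix over Z this has rank 5, with invariant factors (1,1,1,1,1).

Now H_k = ker ∂_k / im ∂_{k+1}, so:

  H_0: rank C_0 − rank ∂_1 = 5 − 4 = 1, and the invariant factors of ∂_1 are all 1, so H_0 = Z.
  H_1: rank ker ∂_1 − rank ∂_2 = (10 − 4) − 5 = 1, and the invariant factors of ∂_2 are all 1, so H_1 = Z.
  H_2: rank ker ∂_2 − rank ∂_3 = (5 − 5) − 0 = 0, and there is no ∂_3, so H_2 = 0.

H_0 ≅ Z,  H_1 ≅ Z,  H_2 = 0.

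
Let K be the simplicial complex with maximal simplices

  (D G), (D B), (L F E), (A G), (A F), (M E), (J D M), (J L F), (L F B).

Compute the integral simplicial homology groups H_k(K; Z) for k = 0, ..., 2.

We work with the vertex ordering A < B < D < E < F < G < J < L < M. The simplices of K, each written with vertices in increasing order, are:

  0-simplices (9): A, B, D, E, F, G, J, L, M
  1-simplices (15): AF, AG, BD, BF, BL, DG, DJ, DM, EF, EL, EM, FJ, FL, JL, JM
  2-simplices (4): BFL, DJM, EFL, FJL

Hence C_0 ≅ Z^9, C_1 ≅ Z^15, C_2 ≅ Z^4.

∂_1: C_1 → C_0 is given by ∂[p,q] = [q] − [p]. For instance
  ∂FJ = J − F.
The 9×15 boundary matrix has rank 8 and Smith normal form diag(1,1,1,1,1,1,1,1).

Boundary ∂_2: C_2 → C_1 sends each 2-simplex [p,q,r] to [q,r] − [p,r] + [p,q]. For instance
  ∂FJL = JL − FL + FJ,
  ∂EFL = FL − EL + EF.
The 15×4 boundary matrix has rank 4 and Smith normal form diag(1,1,1,1).

Computing H_k = (kernel of ∂_k) / (image of ∂_{k+1}):

  H_0: rank C_0 − rank ∂_1 = 9 − 8 = 1, and the invariant factors of ∂_1 are all 1, so H_0 ≅ Z.
  H_1: rank ker ∂_1 − rank ∂_2 = (15 − 8) − 4 = 3, and the invariant factors of ∂_2 are all 1, so H_1 ≅ Z^3.
  H_2: rank ker ∂_2 − rank ∂_3 = (4 − 4) − 0 = 0, and there is no ∂_3, so H_2 ≅ 0.

H_0 ≅ Z,  H_1 ≅ Z^3,  H_2 = 0.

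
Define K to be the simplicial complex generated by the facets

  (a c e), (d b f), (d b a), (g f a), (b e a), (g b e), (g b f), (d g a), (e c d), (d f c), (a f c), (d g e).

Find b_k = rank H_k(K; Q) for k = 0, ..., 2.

K has 7 vertices, 18 edges, 12 triangles.
rank ∂_0 = 0, rank ∂_1 = 6 ⇒ b_0 = 7 − 0 − 6 = 1; all invariant factors of ∂_1 are 1 so no torsion. So H_0 ≅ Z.
rank ∂_1 = 6, rank ∂_2 = 12 ⇒ b_1 = 18 − 6 − 12 = 0; ∂_2 has invariant factor(s) [2] giving torsion. So H_1 ≅ Z/2.
rank ∂_2 = 12, rank ∂_3 = 0 ⇒ b_2 = 12 − 12 − 0 = 0. So H_2 ≅ 0.

b_0 = 1, b_1 = 0, b_2 = 0.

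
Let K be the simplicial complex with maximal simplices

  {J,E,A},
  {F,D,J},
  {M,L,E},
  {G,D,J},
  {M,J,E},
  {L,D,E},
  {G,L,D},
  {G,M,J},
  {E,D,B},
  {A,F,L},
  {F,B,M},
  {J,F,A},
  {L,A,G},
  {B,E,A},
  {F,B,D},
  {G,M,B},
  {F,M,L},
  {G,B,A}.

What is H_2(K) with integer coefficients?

H_2 ≅ Z.

Fix the vertex order A < B < D < E < F < G < J < L < M and write every simplex with vertices in increasing order. Then dim K = 2 and the simplices of K are:

  0-simplices (9): A, B, D, E, F, G, J, L, M
  1-simplices (27): AB, AE, AF, AG, AJ, AL, BD, BE, BF, BG, BM, DE, DF, DG, DJ, DL, EJ, EL, EM, FJ, FL, FM, GJ, GL, GM, JM, LM
  2-simplices (18): ABE, ABG, AEJ, AFJ, AFL, AGL, BDE, BDF, BFM, BGM, DEL, DFJ, DGJ, DGL, EJM, ELM, FLM, GJM

Hence C_0 ≅ Z^9, C_1 ≅ Z^27, C_2 ≅ Z^18.

The boundary map ∂_1: C_1 → C_0 maps an edge to its endpoints' difference, ∂[p,q] = q − p. For instance
  ∂EJ = J − E.
This gives a 9×27 integer matrix of rank 8; reducing to Smith normal form yields diagonal entries (1,1,1,1,1,1,1,1).

The boundary map ∂_2: C_2 → C_1 sends each 2-simplex [p,q,r] to [q,r] − [p,r] + [p,q]. For instance
  ∂ELM = LM − EM + EL,
  ∂AEJ = EJ − AJ + AE.
The 27×18 boundary matrix has rank 17 and Smith normal form diag(1,1,1,1,1,1,1,1,1,1,1,1,1,1,1,1,1).

From H_k ≅ ker(∂_k) / im(∂_{k+1}) we obtain:

  H_2: rank ker ∂_2 − rank ∂_3 = (18 − 17) − 0 = 1, and there is no ∂_3, so H_2 = Z.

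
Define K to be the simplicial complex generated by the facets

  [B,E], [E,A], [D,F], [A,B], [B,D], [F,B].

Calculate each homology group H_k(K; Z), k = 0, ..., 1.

H_0 ≅ Z,  H_1 ≅ Z^2.

Take the total order A < B < D < E < F on the vertex set. Then K (dimension 1) consists of the simplices:

  0-simplices (5): A, B, D, E, F
  1-simplices (6): AB, AE, BD, BE, BF, DF

so the chain groups are C_0 ≅ Z^5, C_1 ≅ Z^6.

Boundary ∂_1: C_1 → C_0 is given by ∂[p,q] = [q] − [p]. For instance
  ∂DF = F − D.
The resulting 5×6 matrix has rank 4, and its Smith normal form has invariant factors (1,1,1,1).

Computing H_k = (kernel of ∂_k) / (image of ∂_{k+1}):

  H_0: rank C_0 − rank ∂_1 = 5 − 4 = 1, and the invariant factors of ∂_1 are all 1, so H_0 ≅ Z.
  H_1: rank ker ∂_1 − rank ∂_2 = (6 − 4) − 0 = 2, and there is no ∂_2, so H_1 ≅ Z^2.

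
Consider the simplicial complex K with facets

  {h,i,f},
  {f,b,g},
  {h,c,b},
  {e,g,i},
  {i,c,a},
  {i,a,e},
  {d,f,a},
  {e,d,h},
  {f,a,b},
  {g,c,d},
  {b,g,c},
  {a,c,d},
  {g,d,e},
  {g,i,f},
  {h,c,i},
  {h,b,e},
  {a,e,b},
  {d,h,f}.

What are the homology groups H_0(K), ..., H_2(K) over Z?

K has 9 vertices, 27 edges, 18 triangles.
rank ∂_0 = 0, rank ∂_1 = 8 ⇒ b_0 = 9 − 0 − 8 = 1; all invariant factors of ∂_1 are 1 so no torsion. So H_0 = Z.
rank ∂_1 = 8, rank ∂_2 = 17 ⇒ b_1 = 27 − 8 − 17 = 2; all invariant factors of ∂_2 are 1 so no torsion. So H_1 = Z^2.
rank ∂_2 = 17, rank ∂_3 = 0 ⇒ b_2 = 18 − 17 − 0 = 1. So H_2 = Z.

H_0 = Z,  H_1 = Z^2,  H_2 = Z.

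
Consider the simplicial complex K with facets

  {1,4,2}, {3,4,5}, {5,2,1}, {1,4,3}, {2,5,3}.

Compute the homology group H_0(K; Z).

We work with the vertex ordering 1 < 2 < 3 < 4 < 5. The simplices of K, each written with vertices in increasing order, are:

  0-simplices (5): [1], [2], [3], [4], [5]
  1-simplices (10): [1,2], [1,3], [1,4], [1,5], [2,3], [2,4], [2,5], [3,4], [3,5], [4,5]
  2-simplices (5): [1,2,4], [1,2,5], [1,3,4], [2,3,5], [3,4,5]

giving chain groups C_0 ≅ Z^5, C_1 ≅ Z^10, C_2 ≅ Z^5.

Boundary ∂_1: C_1 → C_0 is given by ∂[p,q] = [q] − [p]. For instance
  ∂[2,5] = [5] − [2].
The resulting 5×10 matrix has rank 4, and its Smith normal form has invariant factors (1,1,1,1).

Boundary ∂_2: C_2 → C_1 acts by ∂[p,q,r] = [q,r] − [p,r] + [p,q]. For instance
  ∂[2,3,5] = [3,5] − [2,5] + [2,3],
  ∂[3,4,5] = [4,5] − [3,5] + [3,4].
As a 10×5 matrix over Z this has rank 5, with invariant factors (1,1,1,1,1).

Now H_k = ker ∂_k / im ∂_{k+1}, so:

  H_0: rank C_0 − rank ∂_1 = 5 − 4 = 1, and the invariant factors of ∂_1 are all 1, so H_0 ≅ Z.

H_0 = Z.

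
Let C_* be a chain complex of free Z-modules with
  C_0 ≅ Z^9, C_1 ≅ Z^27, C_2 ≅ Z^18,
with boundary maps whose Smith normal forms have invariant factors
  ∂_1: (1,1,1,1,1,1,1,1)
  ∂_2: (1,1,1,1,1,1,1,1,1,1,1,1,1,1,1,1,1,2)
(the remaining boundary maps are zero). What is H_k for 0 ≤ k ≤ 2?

H_0 ≅ Z,  H_1 ≅ Z ⊕ Z/2Z,  H_2 = 0.

H_0: b_0 = 9 − 0 − 8 = 1; torsion from ∂_1 factors > 1: none. So H_0 ≅ Z.
H_1: b_1 = 27 − 8 − 18 = 1; torsion from ∂_2 factors > 1: [2]. So H_1 ≅ Z ⊕ Z/2Z.
H_2: b_2 = 18 − 18 − 0 = 0; torsion from ∂_3 factors > 1: none. So H_2 ≅ 0.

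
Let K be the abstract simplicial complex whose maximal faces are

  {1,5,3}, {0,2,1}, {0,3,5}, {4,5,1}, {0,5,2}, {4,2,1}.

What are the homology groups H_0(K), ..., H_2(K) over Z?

Take the total order 0 < 1 < 2 < 3 < 4 < 5 on the vertex set. Then K (dimension 2) consists of the simplices:

  0-simplices (6): [0], [1], [2], [3], [4], [5]
  1-simplices (12): [0,1], [0,2], [0,3], [0,5], [1,2], [1,3], [1,4], [1,5], [2,4], [2,5], [3,5], [4,5]
  2-simplices (6): [0,1,2], [0,2,5], [0,3,5], [1,2,4], [1,3,5], [1,4,5]

so the chain groups are C_0 ≅ Z^6, C_1 ≅ Z^12, C_2 ≅ Z^6.

Boundary ∂_1: C_1 → C_0 sends each edge [p,q] (with p < q) to q − p.
The 6×12 boundary matrix has rank 5 and Smith normal form diag(1,1,1,1,1).

∂_2: C_2 → C_1 acts by ∂[p,q,r] = [q,r] − [p,r] + [p,q]. For instance
  ∂[1,4,5] = [4,5] − [1,5] + [1,4],
  ∂[0,1,2] = [1,2] − [0,2] + [0,1].
The 12×6 boundary matrix has rank 6 and Smith normal form diag(1,1,1,1,1,1).

Reading off H_k = ker ∂_k / im ∂_{k+1}:

  H_0: rank C_0 − rank ∂_1 = 6 − 5 = 1, and the invariant factors of ∂_1 are all 1, so H_0 ≅ Z.
  H_1: rank ker ∂_1 − rank ∂_2 = (12 − 5) − 6 = 1, and the invariant factors of ∂_2 are all 1, so H_1 ≅ Z.
  H_2: rank ker ∂_2 − rank ∂_3 = (6 − 6) − 0 = 0, and there is no ∂_3, so H_2 ≅ 0.

As a check, the Euler characteristic is 6 − 12 + 6 = 0, which agrees with 1 − 1 + 0 = 0.
(K is a triangulation of the cylinder S^1 x I.)

H_0 = Z,  H_1 = Z,  H_2 = 0.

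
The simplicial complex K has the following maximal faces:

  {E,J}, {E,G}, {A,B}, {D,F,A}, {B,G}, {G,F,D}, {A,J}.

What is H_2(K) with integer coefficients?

H_2 = 0.

Order the vertices as A < B < D < E < F < G < J. Listing each simplex with vertices in this order, K has dimension 2 with simplices:

  0-simplices (7): A, B, D, E, F, G, J
  1-simplices (10): AB, AD, AF, AJ, BG, DF, DG, EG, EJ, FG
  2-simplices (2): ADF, DFG

Hence C_0 ≅ Z^7, C_1 ≅ Z^10, C_2 ≅ Z^2.

∂_1: C_1 → C_0 is given by ∂[p,q] = [q] − [p]. For instance
  ∂FG = G − F.
As a 7×10 matrix over Z this has rank 6, with invariant factors (1,1,1,1,1,1).

The boundary map ∂_2: C_2 → C_1 acts by ∂[p,q,r] = [q,r] − [p,r] + [p,q]. For instance
  ∂DFG = FG − DG + DF,
  ∂ADF = DF − AF + AD.
The resulting 10×2 matrix has rank 2, and its Smith normal form has invariant factors (1,1).

Computing H_k = (kernel of ∂_k) / (image of ∂_{k+1}):

  H_2: rank ker ∂_2 − rank ∂_3 = (2 − 2) − 0 = 0, and there is no ∂_3, so H_2 ≅ 0.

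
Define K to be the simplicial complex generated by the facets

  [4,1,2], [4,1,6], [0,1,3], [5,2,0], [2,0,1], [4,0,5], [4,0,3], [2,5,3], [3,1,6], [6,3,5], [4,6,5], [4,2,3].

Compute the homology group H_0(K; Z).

K has 7 vertices, 18 edges, 12 triangles.
rank ∂_0 = 0, rank ∂_1 = 6 ⇒ b_0 = 7 − 0 − 6 = 1; all invariant factors of ∂_1 are 1 so no torsion. So H_0 ≅ Z.

H_0 = Z.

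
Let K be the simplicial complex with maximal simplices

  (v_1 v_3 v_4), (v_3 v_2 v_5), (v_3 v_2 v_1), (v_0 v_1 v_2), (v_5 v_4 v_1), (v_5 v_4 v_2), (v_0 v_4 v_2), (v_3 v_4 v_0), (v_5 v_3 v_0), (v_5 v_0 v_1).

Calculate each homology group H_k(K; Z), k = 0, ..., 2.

Take the total order v_0 < v_1 < v_2 < v_3 < v_4 < v_5 on the vertex set. Then K (dimension 2) consists of the simplices:

  0-simplices (6): [v_0], [v_1], [v_2], [v_3], [v_4], [v_5]
  1-simplices (15): (15 of them)
  2-simplices (10): [v_0,v_1,v_2], [v_0,v_1,v_5], [v_0,v_2,v_4], [v_0,v_3,v_4], [v_0,v_3,v_5], [v_1,v_2,v_3], [v_1,v_3,v_4], [v_1,v_4,v_5], [v_2,v_3,v_5], [v_2,v_4,v_5]

giving chain groups C_0 ≅ Z^6, C_1 ≅ Z^15, C_2 ≅ Z^10.

∂_1: C_1 → C_0 is given by ∂[p,q] = [q] − [p]. For instance
  ∂[v_4,v_5] = [v_5] − [v_4].
This gives a 6×15 integer matrix of rank 5; reducing to Smith normal form yields diagonal entries (1,1,1,1,1).

Boundary ∂_2: C_2 → C_1 sends each 2-simplex [p,q,r] to [q,r] − [p,r] + [p,q]. For instance
  ∂[v_2,v_4,v_5] = [v_4,v_5] − [v_2,v_5] + [v_2,v_4],
  ∂[v_0,v_3,v_5] = [v_3,v_5] − [v_0,v_5] + [v_0,v_3].
This gives a 15×10 integer matrix of rank 10; reducing to Smith normal form yields diagonal entries (1,1,1,1,1,1,1,1,1,2).

From H_k ≅ ker(∂_k) / im(∂_{k+1}) we obtain:

  H_0: rank C_0 − rank ∂_1 = 6 − 5 = 1, and the invariant factors of ∂_1 are all 1, so H_0 = Z.
  H_1: rank ker ∂_1 − rank ∂_2 = (15 − 5) − 10 = 0, and ∂_2 has invariant factor 2 > 1, so H_1 = Z/2Z.
  H_2: rank ker ∂_2 − rank ∂_3 = (10 − 10) − 0 = 0, and there is no ∂_3, so H_2 = 0.

As a check, the Euler characteristic is 6 − 15 + 10 = 1, which agrees with 1 − 0 + 0 = 1.
(K is a triangulation of the real projective plane RP^2.)

H_0 ≅ Z,  H_1 ≅ Z/2Z,  H_2 = 0.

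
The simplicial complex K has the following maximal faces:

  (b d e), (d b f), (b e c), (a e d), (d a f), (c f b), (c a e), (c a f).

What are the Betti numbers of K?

K has 6 vertices, 12 edges, 8 triangles.
rank ∂_0 = 0, rank ∂_1 = 5 ⇒ b_0 = 6 − 0 − 5 = 1; all invariant factors of ∂_1 are 1 so no torsion. So H_0 ≅ Z.
rank ∂_1 = 5, rank ∂_2 = 7 ⇒ b_1 = 12 − 5 − 7 = 0; all invariant factors of ∂_2 are 1 so no torsion. So H_1 ≅ 0.
rank ∂_2 = 7, rank ∂_3 = 0 ⇒ b_2 = 8 − 7 − 0 = 1. So H_2 ≅ Z.

b_0 = 1, b_1 = 0, b_2 = 1.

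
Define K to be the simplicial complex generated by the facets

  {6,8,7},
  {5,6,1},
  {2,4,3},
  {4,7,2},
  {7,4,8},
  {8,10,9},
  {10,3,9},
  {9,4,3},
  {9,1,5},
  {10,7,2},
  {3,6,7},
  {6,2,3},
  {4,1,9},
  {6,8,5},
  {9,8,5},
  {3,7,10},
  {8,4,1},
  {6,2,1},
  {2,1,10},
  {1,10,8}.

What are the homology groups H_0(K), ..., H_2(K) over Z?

Take the total order 1 < 2 < 3 < 4 < 5 < 6 < 7 < 8 < 9 < 10 on the vertex set. Then K (dimension 2) consists of the simplices:

  0-simplices (10): [1], [2], [3], [4], [5], [6], [7], [8], [9], [10]
  1-simplices (30): (30 of them)
  2-simplices (20): (20 of them)

Hence C_0 ≅ Z^10, C_1 ≅ Z^30, C_2 ≅ Z^20.

Boundary ∂_1: C_1 → C_0 is given by ∂[p,q] = [q] − [p]. For instance
  ∂[4,9] = [9] − [4].
As a 10×30 matrix over Z this has rank 9, with invariant factors (1,1,1,1,1,1,1,1,1).

Boundary ∂_2: C_2 → C_1 sends each 2-simplex [p,q,r] to [q,r] − [p,r] + [p,q]. For instance
  ∂[3,7,10] = [7,10] − [3,10] + [3,7],
  ∂[3,9,10] = [9,10] − [3,10] + [3,9].
As a 30×20 matrix over Z this has rank 20, with invariant factors (1,1,1,1,1,1,1,1,1,1,1,1,1,1,1,1,1,1,1,2).

From H_k ≅ ker(∂_k) / im(∂_{k+1}) we obtain:

  H_0: rank C_0 − rank ∂_1 = 10 − 9 = 1, and the invariant factors of ∂_1 are all 1, so H_0 ≅ Z.
  H_1: rank ker ∂_1 − rank ∂_2 = (30 − 9) − 20 = 1, and ∂_2 has invariant factor 2 > 1, so H_1 ≅ Z ⊕ Z/2Z.
  H_2: rank ker ∂_2 − rank ∂_3 = (20 − 20) − 0 = 0, and there is no ∂_3, so H_2 ≅ 0.

(K is a triangulation of the Klein bottle.)

H_0 ≅ Z,  H_1 ≅ Z ⊕ Z/2Z,  H_2 = 0.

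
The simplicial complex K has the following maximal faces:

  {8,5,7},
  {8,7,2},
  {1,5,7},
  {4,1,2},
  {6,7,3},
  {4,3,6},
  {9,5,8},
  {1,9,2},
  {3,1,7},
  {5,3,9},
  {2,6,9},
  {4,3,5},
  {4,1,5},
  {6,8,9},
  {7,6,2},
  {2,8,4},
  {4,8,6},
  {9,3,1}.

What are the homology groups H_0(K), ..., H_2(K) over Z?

H_0 ≅ Z,  H_1 ≅ Z × Z/2,  H_2 = 0.

Take the total order 1 < 2 < 3 < 4 < 5 < 6 < 7 < 8 < 9 on the vertex set. Then K (dimension 2) consists of the simplices:

  0-simplices (9): [1], [2], [3], [4], [5], [6], [7], [8], [9]
  1-simplices (27): (27 of them)
  2-simplices (18): [1,2,4], [1,2,9], [1,3,7], [1,3,9], [1,4,5], [1,5,7], [2,4,8], [2,6,7], [2,6,9], [2,7,8], [3,4,5], [3,4,6], [3,5,9], [3,6,7], [4,6,8], [5,7,8], [5,8,9], [6,8,9]

so the chain groups are C_0 ≅ Z^9, C_1 ≅ Z^27, C_2 ≅ Z^18.

The boundary map ∂_1: C_1 → C_0 sends each edge [p,q] (with p < q) to q − p. For instance
  ∂[3,7] = [7] − [3].
This gives a 9×27 integer matrix of rank 8; reducing to Smith normal form yields diagonal entries (1,1,1,1,1,1,1,1).

Boundary ∂_2: C_2 → C_1 maps a triangle to the signed sum of its edges. For instance
  ∂[5,7,8] = [7,8] − [5,8] + [5,7],
  ∂[3,5,9] = [5,9] − [3,9] + [3,5].
The 27×18 boundary matrix has rank 18 and Smith normal form diag(1,1,1,1,1,1,1,1,1,1,1,1,1,1,1,1,1,2).

Now H_k = ker ∂_k / im ∂_{k+1}, so:

  H_0: rank C_0 − rank ∂_1 = 9 − 8 = 1, and the invariant factors of ∂_1 are all 1, so H_0 ≅ Z.
  H_1: rank ker ∂_1 − rank ∂_2 = (27 − 8) − 18 = 1, and ∂_2 has invariant factor 2 > 1, so H_1 ≅ Z × Z/2.
  H_2: rank ker ∂_2 − rank ∂_3 = (18 − 18) − 0 = 0, and there is no ∂_3, so H_2 ≅ 0.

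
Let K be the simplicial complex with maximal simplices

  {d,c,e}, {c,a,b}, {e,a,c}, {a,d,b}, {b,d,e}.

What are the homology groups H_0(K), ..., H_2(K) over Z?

H_0 = Z,  H_1 = Z,  H_2 = 0.

Take the total order a < b < c < d < e on the vertex set. Then K (dimension 2) consists of the simplices:

  0-simplices (5): a, b, c, d, e
  1-simplices (10): ab, ac, ad, ae, bc, bd, be, cd, ce, de
  2-simplices (5): abc, abd, ace, bde, cde

giving chain groups C_0 ≅ Z^5, C_1 ≅ Z^10, C_2 ≅ Z^5.

∂_1: C_1 → C_0 sends each edge [p,q] (with p < q) to q − p.
As a 5×10 matrix over Z this has rank 4, with invariant factors (1,1,1,1).

∂_2: C_2 → C_1 acts by ∂[p,q,r] = [q,r] − [p,r] + [p,q]. For instance
  ∂abc = bc − ac + ab,
  ∂bde = de − be + bd.
The 10×5 boundary matrix has rank 5 and Smith normal form diag(1,1,1,1,1).

From H_k ≅ ker(∂_k) / im(∂_{k+1}) we obtain:

  H_0: rank C_0 − rank ∂_1 = 5 − 4 = 1, and the invariant factors of ∂_1 are all 1, so H_0 = Z.
  H_1: rank ker ∂_1 − rank ∂_2 = (10 − 4) − 5 = 1, and the invariant factors of ∂_2 are all 1, so H_1 = Z.
  H_2: rank ker ∂_2 − rank ∂_3 = (5 − 5) − 0 = 0, and there is no ∂_3, so H_2 = 0.

As a check, the Euler characteristic is 5 − 10 + 5 = 0, which agrees with 1 − 1 + 0 = 0.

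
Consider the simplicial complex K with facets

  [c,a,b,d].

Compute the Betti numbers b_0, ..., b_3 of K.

b_0 = 1, b_1 = 0, b_2 = 0, b_3 = 0.

Order the vertices as a < b < c < d. Listing each simplex with vertices in this order, K has dimension 3 with simplices:

  0-simplices (4): a, b, c, d
  1-simplices (6): ab, ac, ad, bc, bd, cd
  2-simplices (4): abc, abd, acd, bcd
  3-simplices (1): abcd

so the chain groups are C_0 ≅ Z^4, C_1 ≅ Z^6, C_2 ≅ Z^4, C_3 ≅ Z^1.

The boundary map ∂_1: C_1 → C_0 is given by ∂[p,q] = [q] − [p]. For instance
  ∂ac = c − a.
This gives a 4×6 integer matrix of rank 3; reducing to Smith normal form yields diagonal entries (1,1,1).

∂_2: C_2 → C_1 sends each 2-simplex [p,q,r] to [q,r] − [p,r] + [p,q]. For instance
  ∂abc = bc − ac + ab,
  ∂acd = cd − ad + ac.
As a 6×4 matrix over Z this has rank 3, with invariant factors (1,1,1).

The boundary map ∂_3: C_3 → C_2 sends each 3-simplex σ to the alternating sum Σ_i (−1)^i (σ with its i-th vertex removed). For instance
  ∂abcd = bcd − acd + abd − abc.
The 4×1 boundary matrix has rank 1 and Smith normal form diag(1).

Reading off H_k = ker ∂_k / im ∂_{k+1}:

  H_0: rank C_0 − rank ∂_1 = 4 − 3 = 1, and the invariant factors of ∂_1 are all 1, so H_0 = Z.
  H_1: rank ker ∂_1 − rank ∂_2 = (6 − 3) − 3 = 0, and the invariant factors of ∂_2 are all 1, so H_1 = 0.
  H_2: rank ker ∂_2 − rank ∂_3 = (4 − 3) − 1 = 0, and the invariant factors of ∂_3 are all 1, so H_2 = 0.
  H_3: rank ker ∂_3 − rank ∂_4 = (1 − 1) − 0 = 0, and there is no ∂_4, so H_3 = 0.

Hence the Betti numbers are b_0 = 1, b_1 = 0, b_2 = 0, b_3 = 0.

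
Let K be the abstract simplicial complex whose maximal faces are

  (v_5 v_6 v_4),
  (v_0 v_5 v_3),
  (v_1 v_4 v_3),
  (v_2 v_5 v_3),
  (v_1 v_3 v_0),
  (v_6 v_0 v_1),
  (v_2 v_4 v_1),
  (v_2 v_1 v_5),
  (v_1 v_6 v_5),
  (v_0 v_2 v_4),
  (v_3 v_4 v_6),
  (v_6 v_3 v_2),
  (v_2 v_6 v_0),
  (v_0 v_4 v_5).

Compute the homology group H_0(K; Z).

H_0 = Z.

Fix the vertex order v_0 < v_1 < v_2 < v_3 < v_4 < v_5 < v_6 and write every simplex with vertices in increasing order. Then dim K = 2 and the simplices of K are:

  0-simplices (7): [v_0], [v_1], [v_2], [v_3], [v_4], [v_5], [v_6]
  1-simplices (21): (21 of them)
  2-simplices (14): (14 of them)

giving chain groups C_0 ≅ Z^7, C_1 ≅ Z^21, C_2 ≅ Z^14.

The boundary map ∂_1: C_1 → C_0 is given by ∂[p,q] = [q] − [p].
As a 7×21 matrix over Z this has rank 6, with invariant factors (1,1,1,1,1,1).

The boundary map ∂_2: C_2 → C_1 sends each 2-simplex [p,q,r] to [q,r] − [p,r] + [p,q]. For instance
  ∂[v_3,v_4,v_6] = [v_4,v_6] − [v_3,v_6] + [v_3,v_4],
  ∂[v_2,v_3,v_6] = [v_3,v_6] − [v_2,v_6] + [v_2,v_3].
As a 21×14 matrix over Z this has rank 13, with invariant factors (1,1,1,1,1,1,1,1,1,1,1,1,1).

From H_k ≅ ker(∂_k) / im(∂_{k+1}) we obtain:

  H_0: rank C_0 − rank ∂_1 = 7 − 6 = 1, and the invariant factors of ∂_1 are all 1, so H_0 = Z.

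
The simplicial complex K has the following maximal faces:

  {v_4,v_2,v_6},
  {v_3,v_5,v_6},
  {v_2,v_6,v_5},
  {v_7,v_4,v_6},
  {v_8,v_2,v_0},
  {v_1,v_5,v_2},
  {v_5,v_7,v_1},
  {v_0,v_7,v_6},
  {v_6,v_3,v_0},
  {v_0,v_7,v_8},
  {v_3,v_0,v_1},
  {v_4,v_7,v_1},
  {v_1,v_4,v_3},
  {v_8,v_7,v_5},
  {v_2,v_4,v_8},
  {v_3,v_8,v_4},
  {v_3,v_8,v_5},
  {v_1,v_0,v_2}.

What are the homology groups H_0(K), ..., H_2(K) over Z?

Fix the vertex order v_0 < v_1 < v_2 < v_3 < v_4 < v_5 < v_6 < v_7 < v_8 and write every simplex with vertices in increasing order. Then dim K = 2 and the simplices of K are:

  0-simplices (9): [v_0], [v_1], [v_2], [v_3], [v_4], [v_5], [v_6], [v_7], [v_8]
  1-simplices (27): (27 of them)
  2-simplices (18): (18 of them)

so the chain groups are C_0 ≅ Z^9, C_1 ≅ Z^27, C_2 ≅ Z^18.

The boundary map ∂_1: C_1 → C_0 is given by ∂[p,q] = [q] − [p]. For instance
  ∂[v_3,v_8] = [v_8] − [v_3].
The 9×27 boundary matrix has rank 8 and Smith normal form diag(1,1,1,1,1,1,1,1).

Boundary ∂_2: C_2 → C_1 sends each 2-simplex [p,q,r] to [q,r] − [p,r] + [p,q]. For instance
  ∂[v_1,v_5,v_7] = [v_5,v_7] − [v_1,v_7] + [v_1,v_5],
  ∂[v_0,v_2,v_8] = [v_2,v_8] − [v_0,v_8] + [v_0,v_2].
This gives a 27×18 integer matrix of rank 17; reducing to Smith normal form yields diagonal entries (1,1,1,1,1,1,1,1,1,1,1,1,1,1,1,1,1).

Computing H_k = (kernel of ∂_k) / (image of ∂_{k+1}):

  H_0: rank C_0 − rank ∂_1 = 9 − 8 = 1, and the invariant factors of ∂_1 are all 1, so H_0 ≅ Z.
  H_1: rank ker ∂_1 − rank ∂_2 = (27 − 8) − 17 = 2, and the invariant factors of ∂_2 are all 1, so H_1 ≅ Z^2.
  H_2: rank ker ∂_2 − rank ∂_3 = (18 − 17) − 0 = 1, and there is no ∂_3, so H_2 ≅ Z.

H_0 ≅ Z,  H_1 ≅ Z^2,  H_2 ≅ Z.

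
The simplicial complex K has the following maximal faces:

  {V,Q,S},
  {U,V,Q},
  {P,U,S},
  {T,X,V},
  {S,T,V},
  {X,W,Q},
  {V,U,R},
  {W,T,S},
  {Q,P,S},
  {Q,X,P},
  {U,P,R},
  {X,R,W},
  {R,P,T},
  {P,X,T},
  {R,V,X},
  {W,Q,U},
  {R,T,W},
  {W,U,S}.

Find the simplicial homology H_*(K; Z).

H_0 = Z,  H_1 = Z ⊕ Z/2,  H_2 = 0.

K has 9 vertices, 27 edges, 18 triangles.
rank ∂_0 = 0, rank ∂_1 = 8 ⇒ b_0 = 9 − 0 − 8 = 1; all invariant factors of ∂_1 are 1 so no torsion. So H_0 = Z.
rank ∂_1 = 8, rank ∂_2 = 18 ⇒ b_1 = 27 − 8 − 18 = 1; ∂_2 has invariant factor(s) [2] giving torsion. So H_1 = Z ⊕ Z/2.
rank ∂_2 = 18, rank ∂_3 = 0 ⇒ b_2 = 18 − 18 − 0 = 0. So H_2 = 0.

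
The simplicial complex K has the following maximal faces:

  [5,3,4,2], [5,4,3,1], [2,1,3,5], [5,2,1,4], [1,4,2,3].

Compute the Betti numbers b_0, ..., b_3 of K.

Order the vertices as 1 < 2 < 3 < 4 < 5. Listing each simplex with vertices in this order, K has dimension 3 with simplices:

  0-simplices (5): [1], [2], [3], [4], [5]
  1-simplices (10): [1,2], [1,3], [1,4], [1,5], [2,3], [2,4], [2,5], [3,4], [3,5], [4,5]
  2-simplices (10): [1,2,3], [1,2,4], [1,2,5], [1,3,4], [1,3,5], [1,4,5], [2,3,4], [2,3,5], [2,4,5], [3,4,5]
  3-simplices (5): [1,2,3,4], [1,2,3,5], [1,2,4,5], [1,3,4,5], [2,3,4,5]

so the chain groups are C_0 ≅ Z^5, C_1 ≅ Z^10, C_2 ≅ Z^10, C_3 ≅ Z^5.

Boundary ∂_1: C_1 → C_0 sends each edge [p,q] (with p < q) to q − p. For instance
  ∂[2,4] = [4] − [2].
This gives a 5×10 integer matrix of rank 4; reducing to Smith normal form yields diagonal entries (1,1,1,1).

The boundary map ∂_2: C_2 → C_1 sends each 2-simplex [p,q,r] to [q,r] − [p,r] + [p,q]. For instance
  ∂[1,2,4] = [2,4] − [1,4] + [1,2],
  ∂[2,4,5] = [4,5] − [2,5] + [2,4].
This gives a 10×10 integer matrix of rank 6; reducing to Smith normal form yields diagonal entries (1,1,1,1,1,1).

The boundary map ∂_3: C_3 → C_2 sends each 3-simplex σ to the alternating sum Σ_i (−1)^i (σ with its i-th vertex removed). For instance
  ∂[2,3,4,5] = [3,4,5] − [2,4,5] + [2,3,5] − [2,3,4],
  ∂[1,2,3,4] = [2,3,4] − [1,3,4] + [1,2,4] − [1,2,3].
As a 10×5 matrix over Z this has rank 4, with invariant factors (1,1,1,1).

Reading off H_k = ker ∂_k / im ∂_{k+1}:

  H_0: rank C_0 − rank ∂_1 = 5 − 4 = 1, and the invariant factors of ∂_1 are all 1, so H_0 = Z.
  H_1: rank ker ∂_1 − rank ∂_2 = (10 − 4) − 6 = 0, and the invariant factors of ∂_2 are all 1, so H_1 = 0.
  H_2: rank ker ∂_2 − rank ∂_3 = (10 − 6) − 4 = 0, and the invariant factors of ∂_3 are all 1, so H_2 = 0.
  H_3: rank ker ∂_3 − rank ∂_4 = (5 − 4) − 0 = 1, and there is no ∂_4, so H_3 = Z.

Hence the Betti numbers are b_0 = 1, b_1 = 0, b_2 = 0, b_3 = 1.

b_0 = 1, b_1 = 0, b_2 = 0, b_3 = 1.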